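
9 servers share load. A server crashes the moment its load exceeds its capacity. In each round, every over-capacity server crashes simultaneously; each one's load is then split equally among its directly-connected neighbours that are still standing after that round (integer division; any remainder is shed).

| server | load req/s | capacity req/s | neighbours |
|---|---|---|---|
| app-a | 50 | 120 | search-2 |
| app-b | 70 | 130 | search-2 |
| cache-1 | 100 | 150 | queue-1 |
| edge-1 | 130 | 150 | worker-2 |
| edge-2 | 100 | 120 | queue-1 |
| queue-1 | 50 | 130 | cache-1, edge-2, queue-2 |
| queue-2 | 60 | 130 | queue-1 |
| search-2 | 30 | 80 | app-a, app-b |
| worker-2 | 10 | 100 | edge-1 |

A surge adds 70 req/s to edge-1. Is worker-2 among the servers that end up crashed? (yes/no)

Round 1 — edge-1 at 200 > 150. edge-1 crashes.
  edge-1 sheds 200 req/s to worker-2: 200 each.
    worker-2: 10+200 = 210 > 100
Round 2 — worker-2 crashes.
  worker-2 sheds 210 req/s: no online neighbours, lost.
No further crashes.

yes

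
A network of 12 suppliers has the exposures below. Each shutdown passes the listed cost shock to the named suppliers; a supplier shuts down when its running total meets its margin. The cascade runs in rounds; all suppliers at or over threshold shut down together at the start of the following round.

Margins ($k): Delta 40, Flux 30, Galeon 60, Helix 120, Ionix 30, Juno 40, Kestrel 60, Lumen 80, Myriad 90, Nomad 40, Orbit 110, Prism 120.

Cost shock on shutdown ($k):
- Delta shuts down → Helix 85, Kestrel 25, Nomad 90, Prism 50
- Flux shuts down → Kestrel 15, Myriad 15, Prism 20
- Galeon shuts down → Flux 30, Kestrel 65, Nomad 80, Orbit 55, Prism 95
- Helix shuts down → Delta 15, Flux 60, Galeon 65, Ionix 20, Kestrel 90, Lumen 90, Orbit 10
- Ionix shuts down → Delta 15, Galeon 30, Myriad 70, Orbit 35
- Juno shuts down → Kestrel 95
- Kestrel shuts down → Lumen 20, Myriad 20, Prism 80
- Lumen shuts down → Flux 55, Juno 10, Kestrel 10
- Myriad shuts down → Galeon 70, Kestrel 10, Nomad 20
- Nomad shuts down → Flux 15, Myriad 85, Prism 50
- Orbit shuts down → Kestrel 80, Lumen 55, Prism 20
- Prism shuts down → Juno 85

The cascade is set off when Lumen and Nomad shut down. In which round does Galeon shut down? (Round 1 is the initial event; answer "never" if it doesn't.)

Round 1 — Lumen, Nomad shut down (initial).
  Flux: +55+15 → 70 ≥ 30
  Juno: +10 → 10 < 40
  Kestrel: +10 → 10 < 60
  Myriad: +85 → 85 < 90
  Prism: +50 → 50 < 120
Round 2 — Flux shuts down.
  Kestrel: +15 → 25 < 60
  Myriad: +15 → 100 ≥ 90
  Prism: +20 → 70 < 120
Round 3 — Myriad shuts down.
  Galeon: +70 → 70 ≥ 60
  Kestrel: +10 → 35 < 60
Round 4 — Galeon shuts down.
  Kestrel: +65 → 100 ≥ 60
  Orbit: +55 → 55 < 110
  Prism: +95 → 165 ≥ 120
Round 5 — Kestrel, Prism shut down.
  Juno: +85 → 95 ≥ 40
Round 6 — Juno shuts down.
No further shutdowns.

4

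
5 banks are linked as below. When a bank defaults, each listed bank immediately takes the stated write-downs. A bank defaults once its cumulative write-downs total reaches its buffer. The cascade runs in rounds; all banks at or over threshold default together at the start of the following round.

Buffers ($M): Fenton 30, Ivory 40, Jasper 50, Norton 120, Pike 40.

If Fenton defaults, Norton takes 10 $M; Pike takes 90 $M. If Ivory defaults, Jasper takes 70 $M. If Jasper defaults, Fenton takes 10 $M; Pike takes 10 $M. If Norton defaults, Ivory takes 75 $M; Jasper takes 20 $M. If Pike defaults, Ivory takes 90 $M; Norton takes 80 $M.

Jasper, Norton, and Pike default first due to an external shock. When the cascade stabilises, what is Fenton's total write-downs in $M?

10

Round 1 — Jasper, Norton, Pike default (initial).
  Fenton: +10 → 10 < 30
  Ivory: +75+90 → 165 ≥ 40
Round 2 — Ivory defaults.
No further defaults.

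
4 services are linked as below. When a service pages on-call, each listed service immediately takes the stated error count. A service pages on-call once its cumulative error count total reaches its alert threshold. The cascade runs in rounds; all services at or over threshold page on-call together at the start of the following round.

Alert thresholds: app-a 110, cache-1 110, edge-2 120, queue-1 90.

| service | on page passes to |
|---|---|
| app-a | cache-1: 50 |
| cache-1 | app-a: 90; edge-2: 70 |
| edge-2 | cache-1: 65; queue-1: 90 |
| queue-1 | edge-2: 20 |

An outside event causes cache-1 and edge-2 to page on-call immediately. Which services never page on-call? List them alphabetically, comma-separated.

app-a

Round 1 — cache-1, edge-2 page on-call (initial).
  app-a: +90 → 90 < 110
  queue-1: +90 → 90 ≥ 90
Round 2 — queue-1 pages on-call.
No further pages.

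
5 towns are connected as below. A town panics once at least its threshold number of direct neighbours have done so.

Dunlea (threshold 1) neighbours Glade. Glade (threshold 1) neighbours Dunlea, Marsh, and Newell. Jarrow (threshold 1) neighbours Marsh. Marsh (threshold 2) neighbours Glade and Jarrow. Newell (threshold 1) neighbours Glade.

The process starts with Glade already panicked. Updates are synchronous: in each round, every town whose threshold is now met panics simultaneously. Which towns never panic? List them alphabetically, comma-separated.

Jarrow, Marsh

Round 1 — Glade panics (initial).
Round 2 — checking thresholds:
  Dunlea: 1 of 1 neighbours ≥ 1, panics.
  Marsh: 1 of 2 neighbours < 2, holds.
  Newell: 1 of 1 neighbours ≥ 1, panics.
Round 3 — no new panics; cascade stops.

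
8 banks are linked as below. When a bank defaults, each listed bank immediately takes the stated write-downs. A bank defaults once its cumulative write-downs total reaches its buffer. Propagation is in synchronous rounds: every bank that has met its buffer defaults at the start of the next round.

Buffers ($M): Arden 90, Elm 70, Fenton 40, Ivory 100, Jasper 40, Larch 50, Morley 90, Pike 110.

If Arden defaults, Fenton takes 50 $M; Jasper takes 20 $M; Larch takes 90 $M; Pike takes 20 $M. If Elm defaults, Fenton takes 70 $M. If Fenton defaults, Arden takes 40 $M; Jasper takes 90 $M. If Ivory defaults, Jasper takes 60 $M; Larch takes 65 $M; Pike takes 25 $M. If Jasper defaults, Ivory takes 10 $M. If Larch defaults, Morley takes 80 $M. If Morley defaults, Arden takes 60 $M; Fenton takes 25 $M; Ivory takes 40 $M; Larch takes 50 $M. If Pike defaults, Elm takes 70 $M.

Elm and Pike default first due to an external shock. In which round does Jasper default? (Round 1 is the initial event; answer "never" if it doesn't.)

3

Round 1 — Elm, Pike default (initial).
  Fenton: +70 → 70 ≥ 40
Round 2 — Fenton defaults.
  Arden: +40 → 40 < 90
  Jasper: +90 → 90 ≥ 40
Round 3 — Jasper defaults.
  Ivory: +10 → 10 < 100
No further defaults.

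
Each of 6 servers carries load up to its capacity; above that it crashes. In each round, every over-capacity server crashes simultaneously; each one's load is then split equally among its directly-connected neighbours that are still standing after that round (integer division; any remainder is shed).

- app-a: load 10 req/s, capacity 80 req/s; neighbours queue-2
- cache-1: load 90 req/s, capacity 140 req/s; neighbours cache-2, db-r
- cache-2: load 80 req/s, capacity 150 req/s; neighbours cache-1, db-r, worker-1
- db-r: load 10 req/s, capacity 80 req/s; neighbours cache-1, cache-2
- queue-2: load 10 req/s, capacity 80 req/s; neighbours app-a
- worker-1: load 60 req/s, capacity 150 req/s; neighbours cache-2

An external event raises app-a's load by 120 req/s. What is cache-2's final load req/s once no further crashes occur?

Round 1 — app-a at 130 > 80. app-a crashes.
  app-a sheds 130 req/s to queue-2: 130 each.
    queue-2: 10+130 = 140 > 80
Round 2 — queue-2 crashes.
  queue-2 sheds 140 req/s: no online neighbours, lost.
No further crashes.

80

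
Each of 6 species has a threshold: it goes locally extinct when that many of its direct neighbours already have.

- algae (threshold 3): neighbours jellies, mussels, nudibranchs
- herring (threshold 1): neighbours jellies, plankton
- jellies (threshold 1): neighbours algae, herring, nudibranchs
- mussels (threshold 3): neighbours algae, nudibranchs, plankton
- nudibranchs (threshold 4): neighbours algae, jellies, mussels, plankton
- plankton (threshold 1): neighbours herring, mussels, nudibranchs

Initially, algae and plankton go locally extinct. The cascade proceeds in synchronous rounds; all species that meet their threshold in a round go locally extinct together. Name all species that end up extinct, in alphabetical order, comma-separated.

Round 1 — algae, plankton go locally extinct (initial).
Round 2 — checking thresholds:
  herring: 1 of 2 neighbours ≥ 1, goes locally extinct.
  jellies: 1 of 3 neighbours ≥ 1, goes locally extinct.
  mussels: 2 of 3 neighbours < 3, not yet.
  nudibranchs: 2 of 4 neighbours < 4, not yet.
Round 3 — no new extinctions; cascade stops.

algae, herring, jellies, plankton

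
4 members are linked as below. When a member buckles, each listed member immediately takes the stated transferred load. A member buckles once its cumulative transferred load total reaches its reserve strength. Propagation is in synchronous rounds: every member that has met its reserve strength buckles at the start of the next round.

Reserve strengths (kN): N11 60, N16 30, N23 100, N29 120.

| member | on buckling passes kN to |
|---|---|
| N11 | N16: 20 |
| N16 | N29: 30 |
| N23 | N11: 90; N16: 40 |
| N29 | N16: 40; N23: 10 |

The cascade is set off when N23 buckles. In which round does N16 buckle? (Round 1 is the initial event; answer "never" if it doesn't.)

Round 1 — N23 buckles (initial).
  N11: +90 → 90 ≥ 60
  N16: +40 → 40 ≥ 30
Round 2 — N11, N16 buckle.
  N29: +30 → 30 < 120
No further bucklings.

2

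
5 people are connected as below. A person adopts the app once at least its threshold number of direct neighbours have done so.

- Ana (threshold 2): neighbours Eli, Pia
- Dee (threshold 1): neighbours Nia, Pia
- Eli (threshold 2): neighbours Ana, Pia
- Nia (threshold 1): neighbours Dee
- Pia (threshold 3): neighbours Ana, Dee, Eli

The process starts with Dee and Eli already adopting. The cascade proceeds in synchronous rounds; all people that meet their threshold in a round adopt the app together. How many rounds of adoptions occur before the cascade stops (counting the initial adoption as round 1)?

Round 1 — Dee, Eli adopt the app (initial).
Round 2 — checking thresholds:
  Ana: 1 of 2 neighbours < 2, not yet.
  Nia: 1 of 1 neighbours ≥ 1, adopts the app.
  Pia: 2 of 3 neighbours < 3, not yet.
Round 3 — no new adoptions; cascade stops.

2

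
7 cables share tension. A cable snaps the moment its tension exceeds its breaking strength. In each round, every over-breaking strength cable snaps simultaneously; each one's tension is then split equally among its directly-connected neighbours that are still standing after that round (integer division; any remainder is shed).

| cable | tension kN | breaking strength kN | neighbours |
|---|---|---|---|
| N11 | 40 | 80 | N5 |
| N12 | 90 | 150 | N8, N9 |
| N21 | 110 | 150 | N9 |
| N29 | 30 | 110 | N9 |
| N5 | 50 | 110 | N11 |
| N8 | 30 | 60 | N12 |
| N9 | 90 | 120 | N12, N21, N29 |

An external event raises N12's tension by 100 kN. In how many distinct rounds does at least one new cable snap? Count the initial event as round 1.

Round 1 — N12 at 190 > 150. N12 snaps.
  N12 sheds 190 kN to N8, N9: 95 each.
    N8: 30+95 = 125 > 60
    N9: 90+95 = 185 > 120
Round 2 — N8, N9 snap.
  N8 sheds 125 kN: no online neighbours, lost.
  N9 sheds 185 kN to N21, N29: 92 each (1 lost).
    N21: 110+92 = 202 > 150
    N29: 30+92 = 122 > 110
Round 3 — N21, N29 snap.
  N21 sheds 202 kN: no online neighbours, lost.
  N29 sheds 122 kN: no online neighbours, lost.
No further breaks.

3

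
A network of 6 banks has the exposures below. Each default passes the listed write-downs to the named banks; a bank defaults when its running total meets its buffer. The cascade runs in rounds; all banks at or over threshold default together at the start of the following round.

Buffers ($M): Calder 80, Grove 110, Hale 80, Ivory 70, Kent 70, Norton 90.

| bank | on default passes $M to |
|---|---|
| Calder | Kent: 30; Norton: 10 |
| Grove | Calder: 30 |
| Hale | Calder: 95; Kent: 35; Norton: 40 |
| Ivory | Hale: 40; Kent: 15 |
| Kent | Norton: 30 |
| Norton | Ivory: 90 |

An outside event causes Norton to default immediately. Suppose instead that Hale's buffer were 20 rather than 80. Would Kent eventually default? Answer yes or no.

With Hale's buffer at 20:
Round 1 — Norton defaults (initial).
  Ivory: +90 → 90 ≥ 70
Round 2 — Ivory defaults.
  Hale: +40 → 40 ≥ 20
  Kent: +15 → 15 < 70
Round 3 — Hale defaults.
  Calder: +95 → 95 ≥ 80
  Kent: +35 → 50 < 70
Round 4 — Calder defaults.
  Kent: +30 → 80 ≥ 70
Round 5 — Kent defaults.
No further defaults.

yes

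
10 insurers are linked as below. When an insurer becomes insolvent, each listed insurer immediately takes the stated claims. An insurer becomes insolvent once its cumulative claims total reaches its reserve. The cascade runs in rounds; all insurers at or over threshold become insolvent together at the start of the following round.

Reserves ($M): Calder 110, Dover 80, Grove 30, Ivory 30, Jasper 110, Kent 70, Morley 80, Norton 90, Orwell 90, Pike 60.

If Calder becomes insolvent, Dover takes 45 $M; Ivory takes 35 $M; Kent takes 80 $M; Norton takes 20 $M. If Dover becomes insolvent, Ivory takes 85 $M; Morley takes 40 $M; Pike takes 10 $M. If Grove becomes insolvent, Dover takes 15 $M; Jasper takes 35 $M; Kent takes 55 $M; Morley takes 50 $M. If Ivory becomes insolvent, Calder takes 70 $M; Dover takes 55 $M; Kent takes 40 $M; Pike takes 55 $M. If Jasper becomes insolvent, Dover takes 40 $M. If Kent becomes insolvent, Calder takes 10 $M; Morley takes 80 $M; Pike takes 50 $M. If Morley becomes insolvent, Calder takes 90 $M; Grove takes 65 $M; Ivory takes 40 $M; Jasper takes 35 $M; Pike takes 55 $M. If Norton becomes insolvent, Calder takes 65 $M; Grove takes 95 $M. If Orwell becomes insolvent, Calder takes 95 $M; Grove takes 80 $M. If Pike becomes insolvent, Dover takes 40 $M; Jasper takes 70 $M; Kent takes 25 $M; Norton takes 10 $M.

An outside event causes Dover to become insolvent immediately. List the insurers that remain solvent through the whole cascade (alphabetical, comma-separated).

Calder, Grove, Jasper, Kent, Morley, Norton, Orwell

Round 1 — Dover becomes insolvent (initial).
  Ivory: +85 → 85 ≥ 30
  Morley: +40 → 40 < 80
  Pike: +10 → 10 < 60
Round 2 — Ivory becomes insolvent.
  Calder: +70 → 70 < 110
  Kent: +40 → 40 < 70
  Pike: +55 → 65 ≥ 60
Round 3 — Pike becomes insolvent.
  Jasper: +70 → 70 < 110
  Kent: +25 → 65 < 70
  Norton: +10 → 10 < 90
No further insolvencies.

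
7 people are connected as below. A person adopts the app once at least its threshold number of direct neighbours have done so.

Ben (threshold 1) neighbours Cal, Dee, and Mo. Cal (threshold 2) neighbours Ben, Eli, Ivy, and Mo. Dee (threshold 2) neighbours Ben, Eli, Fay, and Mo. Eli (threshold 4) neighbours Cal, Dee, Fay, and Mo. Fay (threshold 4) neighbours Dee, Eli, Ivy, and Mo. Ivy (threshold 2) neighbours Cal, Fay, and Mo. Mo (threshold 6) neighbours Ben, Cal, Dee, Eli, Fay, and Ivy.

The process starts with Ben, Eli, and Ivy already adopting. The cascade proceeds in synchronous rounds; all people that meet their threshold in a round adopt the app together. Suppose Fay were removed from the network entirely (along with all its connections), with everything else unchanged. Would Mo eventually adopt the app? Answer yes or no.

no

With Fay removed:
Round 1 — Ben, Eli, Ivy adopt the app (initial).
Round 2 — checking thresholds:
  Cal: 3 of 4 neighbours ≥ 2, adopts the app.
  Dee: 2 of 3 neighbours ≥ 2, adopts the app.
  Mo: 3 of 5 neighbours < 6, not yet.
Round 3 — no new adoptions; cascade stops.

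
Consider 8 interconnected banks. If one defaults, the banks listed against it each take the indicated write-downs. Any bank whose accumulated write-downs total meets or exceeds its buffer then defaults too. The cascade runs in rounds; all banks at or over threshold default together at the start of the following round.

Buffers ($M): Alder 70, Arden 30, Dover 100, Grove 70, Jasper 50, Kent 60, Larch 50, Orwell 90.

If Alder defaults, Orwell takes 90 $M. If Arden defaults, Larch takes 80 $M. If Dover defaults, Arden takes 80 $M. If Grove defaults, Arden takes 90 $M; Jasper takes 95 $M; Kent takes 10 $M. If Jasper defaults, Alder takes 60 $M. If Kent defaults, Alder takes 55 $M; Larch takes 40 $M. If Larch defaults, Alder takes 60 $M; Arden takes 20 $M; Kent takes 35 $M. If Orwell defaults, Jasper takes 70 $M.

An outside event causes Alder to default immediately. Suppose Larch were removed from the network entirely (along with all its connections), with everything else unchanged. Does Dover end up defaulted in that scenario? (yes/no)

With Larch removed:
Round 1 — Alder defaults (initial).
  Orwell: +90 → 90 ≥ 90
Round 2 — Orwell defaults.
  Jasper: +70 → 70 ≥ 50
Round 3 — Jasper defaults.
No further defaults.

no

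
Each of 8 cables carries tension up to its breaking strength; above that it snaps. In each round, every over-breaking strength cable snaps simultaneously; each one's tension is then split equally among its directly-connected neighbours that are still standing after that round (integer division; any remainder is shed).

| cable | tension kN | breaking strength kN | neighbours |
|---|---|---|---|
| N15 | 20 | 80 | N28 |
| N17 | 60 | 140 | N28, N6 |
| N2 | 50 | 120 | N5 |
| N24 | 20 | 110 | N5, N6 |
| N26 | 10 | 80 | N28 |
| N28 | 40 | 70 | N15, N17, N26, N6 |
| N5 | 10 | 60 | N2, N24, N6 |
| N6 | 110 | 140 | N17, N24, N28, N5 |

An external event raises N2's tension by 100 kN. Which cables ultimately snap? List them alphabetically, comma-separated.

N17, N2, N24, N28, N5, N6

Round 1 — N2 at 150 > 120. N2 snaps.
  N2 sheds 150 kN to N5: 150 each.
    N5: 10+150 = 160 > 60
Round 2 — N5 snaps.
  N5 sheds 160 kN to N24, N6: 80 each.
    N24: 20+80 = 100 ≤ 110
    N6: 110+80 = 190 > 140
Round 3 — N6 snaps.
  N6 sheds 190 kN to N17, N24, N28: 63 each (1 lost).
    N17: 60+63 = 123 ≤ 140
    N24: 100+63 = 163 > 110
    N28: 40+63 = 103 > 70
Round 4 — N24, N28 snap.
  N24 sheds 163 kN: no online neighbours, lost.
  N28 sheds 103 kN to N15, N17, N26: 34 each (1 lost).
    N15: 20+34 = 54 ≤ 80
    N17: 123+34 = 157 > 140
    N26: 10+34 = 44 ≤ 80
Round 5 — N17 snaps.
  N17 sheds 157 kN: no online neighbours, lost.
No further breaks.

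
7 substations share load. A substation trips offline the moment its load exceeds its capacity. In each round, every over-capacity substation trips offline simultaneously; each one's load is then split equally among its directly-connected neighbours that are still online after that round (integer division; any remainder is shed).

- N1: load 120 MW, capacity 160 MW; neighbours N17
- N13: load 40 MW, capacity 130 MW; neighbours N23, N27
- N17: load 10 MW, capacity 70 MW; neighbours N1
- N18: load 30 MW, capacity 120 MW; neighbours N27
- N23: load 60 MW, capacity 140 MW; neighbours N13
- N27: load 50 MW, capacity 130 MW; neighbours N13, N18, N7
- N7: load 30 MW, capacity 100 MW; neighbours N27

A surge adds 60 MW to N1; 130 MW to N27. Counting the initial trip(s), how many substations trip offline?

3

Round 1 — N1 at 180 > 160; N27 at 180 > 130. N1, N27 trip offline.
  N1 sheds 180 MW to N17: 180 each.
    N17: 10+180 = 190 > 70
  N27 sheds 180 MW to N13, N18, N7: 60 each.
    N13: 40+60 = 100 ≤ 130
    N18: 30+60 = 90 ≤ 120
    N7: 30+60 = 90 ≤ 100
Round 2 — N17 trips offline.
  N17 sheds 190 MW: no online neighbours, lost.
No further trips.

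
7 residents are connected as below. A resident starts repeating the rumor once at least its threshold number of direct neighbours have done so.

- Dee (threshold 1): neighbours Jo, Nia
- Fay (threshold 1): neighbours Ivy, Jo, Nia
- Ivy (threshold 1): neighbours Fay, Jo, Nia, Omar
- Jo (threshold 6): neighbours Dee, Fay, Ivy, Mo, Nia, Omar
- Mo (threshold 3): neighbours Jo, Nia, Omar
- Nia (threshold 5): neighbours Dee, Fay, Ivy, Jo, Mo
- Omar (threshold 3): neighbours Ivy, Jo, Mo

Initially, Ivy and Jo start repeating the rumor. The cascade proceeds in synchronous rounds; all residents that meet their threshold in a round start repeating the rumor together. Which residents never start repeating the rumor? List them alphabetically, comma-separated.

Round 1 — Ivy, Jo start repeating the rumor (initial).
Round 2 — checking thresholds:
  Dee: 1 of 2 neighbours ≥ 1, starts repeating the rumor.
  Fay: 2 of 3 neighbours ≥ 1, starts repeating the rumor.
  Mo: 1 of 3 neighbours < 3, below threshold.
  Nia: 2 of 5 neighbours < 5, below threshold.
  Omar: 2 of 3 neighbours < 3, below threshold.
Round 3 — no new spreads; cascade stops.

Mo, Nia, Omar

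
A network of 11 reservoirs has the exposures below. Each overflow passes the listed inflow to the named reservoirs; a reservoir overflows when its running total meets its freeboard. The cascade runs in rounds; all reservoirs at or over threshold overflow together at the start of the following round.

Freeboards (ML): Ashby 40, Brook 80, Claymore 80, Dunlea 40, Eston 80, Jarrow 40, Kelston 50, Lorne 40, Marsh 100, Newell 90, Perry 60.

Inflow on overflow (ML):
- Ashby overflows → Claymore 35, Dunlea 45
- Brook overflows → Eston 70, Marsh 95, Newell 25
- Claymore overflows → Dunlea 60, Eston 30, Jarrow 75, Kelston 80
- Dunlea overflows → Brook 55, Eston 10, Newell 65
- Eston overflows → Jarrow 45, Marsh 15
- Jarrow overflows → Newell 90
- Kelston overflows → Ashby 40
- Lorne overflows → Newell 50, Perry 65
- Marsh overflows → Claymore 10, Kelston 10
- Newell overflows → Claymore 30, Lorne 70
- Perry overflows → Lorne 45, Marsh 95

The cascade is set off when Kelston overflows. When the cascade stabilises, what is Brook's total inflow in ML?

55

Round 1 — Kelston overflows (initial).
  Ashby: +40 → 40 ≥ 40
Round 2 — Ashby overflows.
  Claymore: +35 → 35 < 80
  Dunlea: +45 → 45 ≥ 40
Round 3 — Dunlea overflows.
  Brook: +55 → 55 < 80
  Eston: +10 → 10 < 80
  Newell: +65 → 65 < 90
No further overflows.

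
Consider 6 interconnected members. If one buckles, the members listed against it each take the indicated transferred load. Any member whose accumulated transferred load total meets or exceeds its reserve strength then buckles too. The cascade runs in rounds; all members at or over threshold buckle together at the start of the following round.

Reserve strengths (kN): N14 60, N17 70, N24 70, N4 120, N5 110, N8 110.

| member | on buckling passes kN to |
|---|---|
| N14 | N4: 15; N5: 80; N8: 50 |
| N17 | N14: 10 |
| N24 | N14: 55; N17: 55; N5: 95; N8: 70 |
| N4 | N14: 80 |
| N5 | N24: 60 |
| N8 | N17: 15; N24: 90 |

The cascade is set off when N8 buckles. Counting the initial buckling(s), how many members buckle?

5

Round 1 — N8 buckles (initial).
  N17: +15 → 15 < 70
  N24: +90 → 90 ≥ 70
Round 2 — N24 buckles.
  N14: +55 → 55 < 60
  N17: +55 → 70 ≥ 70
  N5: +95 → 95 < 110
Round 3 — N17 buckles.
  N14: +10 → 65 ≥ 60
Round 4 — N14 buckles.
  N4: +15 → 15 < 120
  N5: +80 → 175 ≥ 110
Round 5 — N5 buckles.
No further bucklings.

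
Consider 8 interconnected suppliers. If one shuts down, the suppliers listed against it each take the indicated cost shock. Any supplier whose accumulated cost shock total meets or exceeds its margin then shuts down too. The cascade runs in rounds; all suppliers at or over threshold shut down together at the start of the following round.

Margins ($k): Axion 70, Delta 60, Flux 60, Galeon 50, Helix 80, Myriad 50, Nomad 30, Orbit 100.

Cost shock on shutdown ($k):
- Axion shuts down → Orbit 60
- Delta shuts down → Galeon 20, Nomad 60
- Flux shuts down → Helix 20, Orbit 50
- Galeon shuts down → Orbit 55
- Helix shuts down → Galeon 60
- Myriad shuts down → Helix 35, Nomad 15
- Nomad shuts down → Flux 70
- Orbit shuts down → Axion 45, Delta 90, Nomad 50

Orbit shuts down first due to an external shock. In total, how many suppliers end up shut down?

4

Round 1 — Orbit shuts down (initial).
  Axion: +45 → 45 < 70
  Delta: +90 → 90 ≥ 60
  Nomad: +50 → 50 ≥ 30
Round 2 — Delta, Nomad shut down.
  Flux: +70 → 70 ≥ 60
  Galeon: +20 → 20 < 50
Round 3 — Flux shuts down.
  Helix: +20 → 20 < 80
No further shutdowns.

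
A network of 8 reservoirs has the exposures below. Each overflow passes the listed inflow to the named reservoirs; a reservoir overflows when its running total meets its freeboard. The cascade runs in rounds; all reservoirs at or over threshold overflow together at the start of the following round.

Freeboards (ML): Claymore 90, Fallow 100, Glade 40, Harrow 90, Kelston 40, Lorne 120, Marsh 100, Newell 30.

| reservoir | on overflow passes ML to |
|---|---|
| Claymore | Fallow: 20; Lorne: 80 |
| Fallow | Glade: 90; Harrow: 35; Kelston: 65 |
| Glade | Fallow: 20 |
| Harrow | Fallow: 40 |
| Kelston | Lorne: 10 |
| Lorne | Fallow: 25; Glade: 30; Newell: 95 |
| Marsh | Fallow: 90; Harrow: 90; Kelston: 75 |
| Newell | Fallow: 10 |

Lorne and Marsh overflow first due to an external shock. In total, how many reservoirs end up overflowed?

Round 1 — Lorne, Marsh overflow (initial).
  Fallow: +25+90 → 115 ≥ 100
  Glade: +30 → 30 < 40
  Harrow: +90 → 90 ≥ 90
  Kelston: +75 → 75 ≥ 40
  Newell: +95 → 95 ≥ 30
Round 2 — Fallow, Harrow, Kelston, Newell overflow.
  Glade: +90 → 120 ≥ 40
Round 3 — Glade overflows.
No further overflows.

7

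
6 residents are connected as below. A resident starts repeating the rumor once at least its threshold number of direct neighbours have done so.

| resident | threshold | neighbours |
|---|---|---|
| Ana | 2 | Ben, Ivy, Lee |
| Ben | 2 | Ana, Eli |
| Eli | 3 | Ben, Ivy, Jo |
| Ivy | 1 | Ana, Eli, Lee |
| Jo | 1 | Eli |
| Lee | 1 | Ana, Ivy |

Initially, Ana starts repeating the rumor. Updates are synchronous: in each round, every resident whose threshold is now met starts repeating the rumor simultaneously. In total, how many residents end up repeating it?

Round 1 — Ana starts repeating the rumor (initial).
Round 2 — checking thresholds:
  Ben: 1 of 2 neighbours < 2, holds.
  Ivy: 1 of 3 neighbours ≥ 1, starts repeating the rumor.
  Lee: 1 of 2 neighbours ≥ 1, starts repeating the rumor.
Round 3 — no new spreads; cascade stops.

3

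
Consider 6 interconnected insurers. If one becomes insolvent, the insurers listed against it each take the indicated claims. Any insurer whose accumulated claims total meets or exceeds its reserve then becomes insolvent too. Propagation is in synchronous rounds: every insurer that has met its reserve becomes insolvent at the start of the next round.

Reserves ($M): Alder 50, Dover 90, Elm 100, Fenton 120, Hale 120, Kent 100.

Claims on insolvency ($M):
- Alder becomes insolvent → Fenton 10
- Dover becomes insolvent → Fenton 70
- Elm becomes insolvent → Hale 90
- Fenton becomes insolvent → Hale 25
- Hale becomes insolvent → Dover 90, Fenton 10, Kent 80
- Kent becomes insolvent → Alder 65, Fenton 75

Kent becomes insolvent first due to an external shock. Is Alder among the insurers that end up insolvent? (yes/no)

Round 1 — Kent becomes insolvent (initial).
  Alder: +65 → 65 ≥ 50
  Fenton: +75 → 75 < 120
Round 2 — Alder becomes insolvent.
  Fenton: +10 → 85 < 120
No further insolvencies.

yes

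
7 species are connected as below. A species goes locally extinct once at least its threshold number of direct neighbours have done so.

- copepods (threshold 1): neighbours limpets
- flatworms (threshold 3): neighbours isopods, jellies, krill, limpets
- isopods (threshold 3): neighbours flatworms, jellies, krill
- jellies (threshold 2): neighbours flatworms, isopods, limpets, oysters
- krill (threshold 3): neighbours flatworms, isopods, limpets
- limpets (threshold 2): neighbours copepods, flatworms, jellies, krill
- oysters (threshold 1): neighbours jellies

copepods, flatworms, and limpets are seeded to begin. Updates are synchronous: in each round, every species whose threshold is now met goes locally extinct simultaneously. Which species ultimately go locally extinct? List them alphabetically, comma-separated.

copepods, flatworms, jellies, limpets, oysters

Round 1 — copepods, flatworms, limpets go locally extinct (initial).
Round 2 — checking thresholds:
  isopods: 1 of 3 neighbours < 3, not yet.
  jellies: 2 of 4 neighbours ≥ 2, goes locally extinct.
  krill: 2 of 3 neighbours < 3, not yet.
Round 3 — checking thresholds:
  isopods: 2 of 3 neighbours < 3, not yet.
  krill: 2 of 3 neighbours < 3, not yet.
  oysters: 1 of 1 neighbours ≥ 1, goes locally extinct.
Round 4 — no new extinctions; cascade stops.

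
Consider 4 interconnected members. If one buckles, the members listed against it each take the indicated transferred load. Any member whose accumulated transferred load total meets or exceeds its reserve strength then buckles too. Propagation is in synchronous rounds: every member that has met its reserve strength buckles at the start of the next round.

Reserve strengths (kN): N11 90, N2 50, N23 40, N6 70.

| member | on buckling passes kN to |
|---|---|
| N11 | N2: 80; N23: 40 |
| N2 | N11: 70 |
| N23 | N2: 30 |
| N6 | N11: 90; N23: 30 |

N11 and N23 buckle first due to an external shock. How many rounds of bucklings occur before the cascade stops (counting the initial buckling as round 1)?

2

Round 1 — N11, N23 buckle (initial).
  N2: +80+30 → 110 ≥ 50
Round 2 — N2 buckles.
No further bucklings.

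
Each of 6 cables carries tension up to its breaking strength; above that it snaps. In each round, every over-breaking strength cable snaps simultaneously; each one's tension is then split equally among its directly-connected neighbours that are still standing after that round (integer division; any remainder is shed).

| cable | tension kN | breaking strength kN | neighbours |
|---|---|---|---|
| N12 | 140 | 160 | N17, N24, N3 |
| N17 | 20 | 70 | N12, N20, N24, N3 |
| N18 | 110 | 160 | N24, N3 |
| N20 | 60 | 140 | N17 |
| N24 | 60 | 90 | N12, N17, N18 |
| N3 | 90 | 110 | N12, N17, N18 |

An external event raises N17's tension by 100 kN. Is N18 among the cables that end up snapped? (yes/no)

Round 1 — N17 at 120 > 70. N17 snaps.
  N17 sheds 120 kN to N12, N20, N24, N3: 30 each.
    N12: 140+30 = 170 > 160
    N20: 60+30 = 90 ≤ 140
    N24: 60+30 = 90 ≤ 90
    N3: 90+30 = 120 > 110
Round 2 — N12, N3 snap.
  N12 sheds 170 kN to N24: 170 each.
    N24: 90+170 = 260 > 90
  N3 sheds 120 kN to N18: 120 each.
    N18: 110+120 = 230 > 160
Round 3 — N18, N24 snap.
  N18 sheds 230 kN: no online neighbours, lost.
  N24 sheds 260 kN: no online neighbours, lost.
No further breaks.

yes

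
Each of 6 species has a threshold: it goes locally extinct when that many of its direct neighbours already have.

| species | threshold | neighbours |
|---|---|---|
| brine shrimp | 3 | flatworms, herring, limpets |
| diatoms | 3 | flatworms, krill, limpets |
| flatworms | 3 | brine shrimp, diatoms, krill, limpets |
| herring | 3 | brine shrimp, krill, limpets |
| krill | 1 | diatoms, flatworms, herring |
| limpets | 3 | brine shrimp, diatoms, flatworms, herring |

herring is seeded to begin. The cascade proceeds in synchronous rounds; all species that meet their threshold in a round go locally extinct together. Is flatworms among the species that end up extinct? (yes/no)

no

Round 1 — herring goes locally extinct (initial).
Round 2 — checking thresholds:
  brine shrimp: 1 of 3 neighbours < 3, holds.
  krill: 1 of 3 neighbours ≥ 1, goes locally extinct.
  limpets: 1 of 4 neighbours < 3, holds.
Round 3 — no new extinctions; cascade stops.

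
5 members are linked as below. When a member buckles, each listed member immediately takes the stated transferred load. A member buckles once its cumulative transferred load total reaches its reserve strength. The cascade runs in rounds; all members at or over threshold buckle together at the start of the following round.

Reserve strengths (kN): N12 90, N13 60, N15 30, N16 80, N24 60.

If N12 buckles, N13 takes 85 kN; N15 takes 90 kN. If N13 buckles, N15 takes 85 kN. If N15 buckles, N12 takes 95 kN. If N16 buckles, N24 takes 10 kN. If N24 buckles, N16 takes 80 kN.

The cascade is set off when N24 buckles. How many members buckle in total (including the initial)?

Round 1 — N24 buckles (initial).
  N16: +80 → 80 ≥ 80
Round 2 — N16 buckles.
No further bucklings.

2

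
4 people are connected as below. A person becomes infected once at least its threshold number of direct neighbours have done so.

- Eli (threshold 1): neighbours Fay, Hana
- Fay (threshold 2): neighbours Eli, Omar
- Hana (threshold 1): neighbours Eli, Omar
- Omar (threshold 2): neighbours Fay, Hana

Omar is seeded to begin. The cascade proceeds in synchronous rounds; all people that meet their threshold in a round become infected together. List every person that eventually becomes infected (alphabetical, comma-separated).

Round 1 — Omar becomes infected (initial).
Round 2 — checking thresholds:
  Fay: 1 of 2 neighbours < 2, below threshold.
  Hana: 1 of 2 neighbours ≥ 1, becomes infected.
Round 3 — checking thresholds:
  Eli: 1 of 2 neighbours ≥ 1, becomes infected.
  Fay: 1 of 2 neighbours < 2, below threshold.
Round 4 — checking thresholds:
  Fay: 2 of 2 neighbours ≥ 2, becomes infected.
Round 5 — no new infections; cascade stops.

Eli, Fay, Hana, Omar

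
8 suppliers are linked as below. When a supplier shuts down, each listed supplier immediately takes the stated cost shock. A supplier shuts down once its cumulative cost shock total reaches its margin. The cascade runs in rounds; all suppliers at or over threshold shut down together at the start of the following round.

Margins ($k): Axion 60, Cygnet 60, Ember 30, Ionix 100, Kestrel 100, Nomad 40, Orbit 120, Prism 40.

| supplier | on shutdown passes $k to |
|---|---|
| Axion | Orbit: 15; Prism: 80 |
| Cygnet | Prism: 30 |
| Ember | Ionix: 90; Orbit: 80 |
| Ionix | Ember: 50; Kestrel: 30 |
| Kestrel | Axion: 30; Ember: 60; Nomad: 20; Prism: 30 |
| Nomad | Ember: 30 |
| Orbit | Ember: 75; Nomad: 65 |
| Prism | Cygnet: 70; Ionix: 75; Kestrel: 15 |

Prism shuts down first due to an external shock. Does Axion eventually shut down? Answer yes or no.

Round 1 — Prism shuts down (initial).
  Cygnet: +70 → 70 ≥ 60
  Ionix: +75 → 75 < 100
  Kestrel: +15 → 15 < 100
Round 2 — Cygnet shuts down.
No further shutdowns.

no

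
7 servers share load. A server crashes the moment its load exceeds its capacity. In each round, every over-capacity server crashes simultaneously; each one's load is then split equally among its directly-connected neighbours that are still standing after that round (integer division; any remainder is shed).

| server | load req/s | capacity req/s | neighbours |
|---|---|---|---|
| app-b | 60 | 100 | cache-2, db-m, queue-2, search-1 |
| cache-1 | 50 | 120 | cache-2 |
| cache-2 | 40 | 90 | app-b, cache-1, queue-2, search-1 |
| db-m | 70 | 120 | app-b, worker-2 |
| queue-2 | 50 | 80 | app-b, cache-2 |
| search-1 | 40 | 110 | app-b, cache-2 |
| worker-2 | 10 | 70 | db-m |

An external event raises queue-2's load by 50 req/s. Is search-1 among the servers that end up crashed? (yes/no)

yes

Round 1 — queue-2 at 100 > 80. queue-2 crashes.
  queue-2 sheds 100 req/s to app-b, cache-2: 50 each.
    app-b: 60+50 = 110 > 100
    cache-2: 40+50 = 90 ≤ 90
Round 2 — app-b crashes.
  app-b sheds 110 req/s to cache-2, db-m, search-1: 36 each (2 lost).
    cache-2: 90+36 = 126 > 90
    db-m: 70+36 = 106 ≤ 120
    search-1: 40+36 = 76 ≤ 110
Round 3 — cache-2 crashes.
  cache-2 sheds 126 req/s to cache-1, search-1: 63 each.
    cache-1: 50+63 = 113 ≤ 120
    search-1: 76+63 = 139 > 110
Round 4 — search-1 crashes.
  search-1 sheds 139 req/s: no online neighbours, lost.
No further crashes.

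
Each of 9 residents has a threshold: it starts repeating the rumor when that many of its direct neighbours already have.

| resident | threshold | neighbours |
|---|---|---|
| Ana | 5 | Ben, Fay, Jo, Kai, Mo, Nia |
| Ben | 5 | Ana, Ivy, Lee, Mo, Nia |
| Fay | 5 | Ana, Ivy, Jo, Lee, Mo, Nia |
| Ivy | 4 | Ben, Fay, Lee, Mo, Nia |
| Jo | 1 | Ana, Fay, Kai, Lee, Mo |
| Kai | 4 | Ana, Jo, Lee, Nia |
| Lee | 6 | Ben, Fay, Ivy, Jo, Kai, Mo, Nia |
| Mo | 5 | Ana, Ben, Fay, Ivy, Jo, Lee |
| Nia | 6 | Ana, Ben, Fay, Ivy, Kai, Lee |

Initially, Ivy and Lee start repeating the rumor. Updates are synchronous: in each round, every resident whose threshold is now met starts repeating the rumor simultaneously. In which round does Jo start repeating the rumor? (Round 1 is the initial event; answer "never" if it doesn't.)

Round 1 — Ivy, Lee start repeating the rumor (initial).
Round 2 — checking thresholds:
  Ben: 2 of 5 neighbours < 5, holds.
  Fay: 2 of 6 neighbours < 5, holds.
  Jo: 1 of 5 neighbours ≥ 1, starts repeating the rumor.
  Kai: 1 of 4 neighbours < 4, holds.
  Mo: 2 of 6 neighbours < 5, holds.
  Nia: 2 of 6 neighbours < 6, holds.
Round 3 — no new spreads; cascade stops.

2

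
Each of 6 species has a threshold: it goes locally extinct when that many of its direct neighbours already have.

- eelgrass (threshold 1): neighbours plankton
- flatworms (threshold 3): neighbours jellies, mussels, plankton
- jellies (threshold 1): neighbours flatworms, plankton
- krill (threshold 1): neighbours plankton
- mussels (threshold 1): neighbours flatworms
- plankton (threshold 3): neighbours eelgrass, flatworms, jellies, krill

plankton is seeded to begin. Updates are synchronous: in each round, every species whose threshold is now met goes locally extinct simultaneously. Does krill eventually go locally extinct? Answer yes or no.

yes

Round 1 — plankton goes locally extinct (initial).
Round 2 — checking thresholds:
  eelgrass: 1 of 1 neighbours ≥ 1, goes locally extinct.
  flatworms: 1 of 3 neighbours < 3, holds.
  jellies: 1 of 2 neighbours ≥ 1, goes locally extinct.
  krill: 1 of 1 neighbours ≥ 1, goes locally extinct.
Round 3 — no new extinctions; cascade stops.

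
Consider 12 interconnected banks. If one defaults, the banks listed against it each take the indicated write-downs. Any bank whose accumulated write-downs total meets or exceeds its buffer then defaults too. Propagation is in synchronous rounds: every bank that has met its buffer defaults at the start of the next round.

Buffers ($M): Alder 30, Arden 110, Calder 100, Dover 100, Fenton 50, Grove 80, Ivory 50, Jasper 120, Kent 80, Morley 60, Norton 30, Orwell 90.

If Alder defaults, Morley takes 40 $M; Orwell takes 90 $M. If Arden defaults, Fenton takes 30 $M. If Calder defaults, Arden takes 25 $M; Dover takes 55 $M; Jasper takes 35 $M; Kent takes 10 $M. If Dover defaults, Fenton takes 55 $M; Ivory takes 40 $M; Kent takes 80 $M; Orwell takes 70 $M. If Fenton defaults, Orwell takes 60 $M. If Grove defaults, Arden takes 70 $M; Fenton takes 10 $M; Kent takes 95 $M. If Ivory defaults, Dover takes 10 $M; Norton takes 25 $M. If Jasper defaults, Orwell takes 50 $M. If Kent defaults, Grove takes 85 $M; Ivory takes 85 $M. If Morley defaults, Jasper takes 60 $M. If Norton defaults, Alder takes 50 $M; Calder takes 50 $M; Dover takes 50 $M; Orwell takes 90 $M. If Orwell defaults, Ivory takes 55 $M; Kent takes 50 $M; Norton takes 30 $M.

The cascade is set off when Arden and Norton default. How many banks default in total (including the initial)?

5

Round 1 — Arden, Norton default (initial).
  Alder: +50 → 50 ≥ 30
  Calder: +50 → 50 < 100
  Dover: +50 → 50 < 100
  Fenton: +30 → 30 < 50
  Orwell: +90 → 90 ≥ 90
Round 2 — Alder, Orwell default.
  Ivory: +55 → 55 ≥ 50
  Kent: +50 → 50 < 80
  Morley: +40 → 40 < 60
Round 3 — Ivory defaults.
  Dover: +10 → 60 < 100
No further defaults.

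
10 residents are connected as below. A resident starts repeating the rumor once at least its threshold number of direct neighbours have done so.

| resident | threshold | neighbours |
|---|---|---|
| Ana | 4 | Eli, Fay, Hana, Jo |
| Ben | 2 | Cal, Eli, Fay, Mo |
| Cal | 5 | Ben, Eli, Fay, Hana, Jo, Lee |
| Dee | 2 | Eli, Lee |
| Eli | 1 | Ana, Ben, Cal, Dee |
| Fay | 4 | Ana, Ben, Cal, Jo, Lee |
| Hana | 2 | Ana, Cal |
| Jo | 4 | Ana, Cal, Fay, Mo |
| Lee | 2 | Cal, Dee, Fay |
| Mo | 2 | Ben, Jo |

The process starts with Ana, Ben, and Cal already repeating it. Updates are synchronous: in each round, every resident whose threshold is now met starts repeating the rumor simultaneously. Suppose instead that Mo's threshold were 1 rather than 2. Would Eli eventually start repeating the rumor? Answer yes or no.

yes

With Mo's threshold at 1:
Round 1 — Ana, Ben, Cal start repeating the rumor (initial).
Round 2 — checking thresholds:
  Eli: 3 of 4 neighbours ≥ 1, starts repeating the rumor.
  Fay: 3 of 5 neighbours < 4, holds.
  Hana: 2 of 2 neighbours ≥ 2, starts repeating the rumor.
  Jo: 2 of 4 neighbours < 4, holds.
  Lee: 1 of 3 neighbours < 2, holds.
  Mo: 1 of 2 neighbours ≥ 1, starts repeating the rumor.
Round 3 — no new spreads; cascade stops.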